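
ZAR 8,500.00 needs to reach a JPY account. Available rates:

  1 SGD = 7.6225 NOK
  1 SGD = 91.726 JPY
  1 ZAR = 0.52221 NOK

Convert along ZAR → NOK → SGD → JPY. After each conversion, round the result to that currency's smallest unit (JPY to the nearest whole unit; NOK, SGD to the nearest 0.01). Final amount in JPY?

JPY 53,415

ZAR 8,500.00 × 0.52221 = NOK 4,438.78
NOK 4,438.78 ÷ 7.6225 = SGD 582.33
SGD 582.33 × 91.726 = JPY 53,415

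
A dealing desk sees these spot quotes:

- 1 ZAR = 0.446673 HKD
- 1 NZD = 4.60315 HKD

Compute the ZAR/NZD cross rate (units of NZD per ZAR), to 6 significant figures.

1 ZAR × 0.446673 = 0.446673 HKD
0.446673 HKD ÷ 4.60315 = 0.0970364 NZD

ZAR/NZD = 0.0970364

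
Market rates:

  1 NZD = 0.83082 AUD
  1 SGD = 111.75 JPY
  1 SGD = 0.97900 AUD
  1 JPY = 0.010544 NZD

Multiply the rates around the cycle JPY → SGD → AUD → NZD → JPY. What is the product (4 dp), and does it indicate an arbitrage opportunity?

Around JPY → SGD → AUD → NZD → JPY: 1 ÷ 111.75 × 0.97900 ÷ 0.83082 ÷ 0.010544 = 1.000053
Product ≈ 1 (deviation 0.005%, within rounding noise).

1.0001 (no arbitrage)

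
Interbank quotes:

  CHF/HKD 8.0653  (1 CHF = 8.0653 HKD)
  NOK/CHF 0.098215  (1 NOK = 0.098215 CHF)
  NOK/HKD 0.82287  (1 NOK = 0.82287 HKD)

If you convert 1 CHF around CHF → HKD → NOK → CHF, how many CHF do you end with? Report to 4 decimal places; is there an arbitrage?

0.9626 (arbitrage exists)

Around CHF → HKD → NOK → CHF: 1 × 8.0653 ÷ 0.82287 × 0.098215 = 0.962647
Product < 1; profitable direction is CHF → NOK → HKD → CHF.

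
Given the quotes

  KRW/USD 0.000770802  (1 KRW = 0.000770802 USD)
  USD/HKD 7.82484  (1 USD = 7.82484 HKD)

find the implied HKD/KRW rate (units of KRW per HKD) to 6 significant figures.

HKD/KRW = 165.799

1 HKD ÷ 7.82484 = 0.127798 USD
0.127798 USD ÷ 0.000770802 = 165.799 KRW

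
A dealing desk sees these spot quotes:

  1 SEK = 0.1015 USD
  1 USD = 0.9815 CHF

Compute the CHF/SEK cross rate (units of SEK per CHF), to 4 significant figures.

1 CHF ÷ 0.9815 = 1.01885 USD
1.01885 USD ÷ 0.1015 = 10.0379 SEK

CHF/SEK = 10.04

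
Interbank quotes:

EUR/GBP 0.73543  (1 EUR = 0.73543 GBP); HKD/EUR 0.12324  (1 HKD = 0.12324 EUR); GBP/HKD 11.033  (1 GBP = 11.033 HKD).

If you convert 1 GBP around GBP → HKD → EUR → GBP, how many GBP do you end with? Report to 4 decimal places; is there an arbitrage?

1.0000 (no arbitrage)

Around GBP → HKD → EUR → GBP: 1 × 11.033 × 0.12324 × 0.73543 = 0.999969
Product ≈ 1 (deviation 0.003%, within rounding noise).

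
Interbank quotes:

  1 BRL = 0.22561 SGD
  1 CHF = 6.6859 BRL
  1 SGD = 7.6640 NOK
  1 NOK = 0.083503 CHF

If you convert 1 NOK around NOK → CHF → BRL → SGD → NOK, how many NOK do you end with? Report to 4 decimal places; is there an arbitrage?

0.9653 (arbitrage exists)

Around NOK → CHF → BRL → SGD → NOK: 1 × 0.083503 × 6.6859 × 0.22561 × 7.6640 = 0.965330
Product < 1; profitable direction is NOK → SGD → BRL → CHF → NOK.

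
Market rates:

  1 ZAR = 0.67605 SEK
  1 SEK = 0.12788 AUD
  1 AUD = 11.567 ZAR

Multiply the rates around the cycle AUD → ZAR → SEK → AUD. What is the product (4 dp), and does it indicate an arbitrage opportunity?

Around AUD → ZAR → SEK → AUD: 1 × 11.567 × 0.67605 × 0.12788 = 1.000005
Product ≈ 1 (deviation 0.001%, within rounding noise).

1.0000 (no arbitrage)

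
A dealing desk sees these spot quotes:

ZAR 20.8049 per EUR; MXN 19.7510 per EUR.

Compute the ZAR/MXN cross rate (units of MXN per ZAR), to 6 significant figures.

ZAR/MXN = 0.949344

1 ZAR ÷ 20.8049 = 0.0480656 EUR
0.0480656 EUR × 19.7510 = 0.949344 MXN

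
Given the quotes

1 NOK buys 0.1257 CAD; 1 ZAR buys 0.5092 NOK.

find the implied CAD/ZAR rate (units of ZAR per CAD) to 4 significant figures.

CAD/ZAR = 15.62

1 CAD ÷ 0.1257 = 7.95545 NOK
7.95545 NOK ÷ 0.5092 = 15.6234 ZAR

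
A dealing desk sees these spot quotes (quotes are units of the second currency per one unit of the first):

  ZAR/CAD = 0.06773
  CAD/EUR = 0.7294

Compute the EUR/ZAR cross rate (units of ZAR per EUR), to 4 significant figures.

EUR/ZAR = 20.24

1 EUR ÷ 0.7294 = 1.37099 CAD
1.37099 CAD ÷ 0.06773 = 20.242 ZAR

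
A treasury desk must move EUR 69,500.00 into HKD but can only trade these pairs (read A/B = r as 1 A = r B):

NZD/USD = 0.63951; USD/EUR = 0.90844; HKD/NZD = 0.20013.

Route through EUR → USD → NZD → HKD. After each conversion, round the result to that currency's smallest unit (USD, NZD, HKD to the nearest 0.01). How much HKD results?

EUR 69,500.00 ÷ 0.90844 = USD 76,504.78
USD 76,504.78 ÷ 0.63951 = NZD 119,630.31
NZD 119,630.31 ÷ 0.20013 = HKD 597,763.00

HKD 597,763.00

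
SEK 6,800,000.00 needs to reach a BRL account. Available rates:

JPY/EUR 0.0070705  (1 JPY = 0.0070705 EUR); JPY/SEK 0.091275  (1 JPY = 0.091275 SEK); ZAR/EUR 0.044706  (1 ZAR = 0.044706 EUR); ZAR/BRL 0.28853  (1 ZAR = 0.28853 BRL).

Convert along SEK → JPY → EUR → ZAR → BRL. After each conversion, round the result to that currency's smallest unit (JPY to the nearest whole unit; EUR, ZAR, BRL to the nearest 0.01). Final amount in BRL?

SEK 6,800,000.00 ÷ 0.091275 = JPY 74,500,137
JPY 74,500,137 × 0.0070705 = EUR 526,753.22
EUR 526,753.22 ÷ 0.044706 = ZAR 11,782,606.81
ZAR 11,782,606.81 × 0.28853 = BRL 3,399,635.54

BRL 3,399,635.54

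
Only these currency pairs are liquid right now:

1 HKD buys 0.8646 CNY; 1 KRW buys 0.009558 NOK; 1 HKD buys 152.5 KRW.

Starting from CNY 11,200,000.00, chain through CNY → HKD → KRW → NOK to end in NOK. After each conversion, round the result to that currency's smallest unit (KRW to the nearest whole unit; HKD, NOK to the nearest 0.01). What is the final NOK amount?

NOK 18,881,637.74

CNY 11,200,000.00 ÷ 0.8646 = HKD 12,953,967.15
HKD 12,953,967.15 × 152.5 = KRW 1,975,479,990
KRW 1,975,479,990 × 0.009558 = NOK 18,881,637.74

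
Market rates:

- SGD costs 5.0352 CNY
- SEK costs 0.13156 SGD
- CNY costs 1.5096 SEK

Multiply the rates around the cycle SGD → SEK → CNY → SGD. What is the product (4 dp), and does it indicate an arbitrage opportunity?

1.0000 (no arbitrage)

Around SGD → SEK → CNY → SGD: 1 ÷ 0.13156 ÷ 1.5096 ÷ 5.0352 = 0.999994
Product ≈ 1 (deviation 0.001%, within rounding noise).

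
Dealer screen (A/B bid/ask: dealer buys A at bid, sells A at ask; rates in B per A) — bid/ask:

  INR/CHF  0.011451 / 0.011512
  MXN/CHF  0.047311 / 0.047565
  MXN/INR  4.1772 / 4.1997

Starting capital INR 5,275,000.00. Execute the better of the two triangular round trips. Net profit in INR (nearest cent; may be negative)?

Best loop INR → CHF → MXN → INR:
INR 5,275,000.00 × 0.011451 (sell INR at bid) = CHF 60,404.02
CHF 60,404.02 ÷ 0.047565 (buy MXN at ask) = MXN 1,269,925.89
MXN 1,269,925.89 × 4.1772 (sell MXN at bid) = INR 5,304,734.43

Net profit: INR 29,734.43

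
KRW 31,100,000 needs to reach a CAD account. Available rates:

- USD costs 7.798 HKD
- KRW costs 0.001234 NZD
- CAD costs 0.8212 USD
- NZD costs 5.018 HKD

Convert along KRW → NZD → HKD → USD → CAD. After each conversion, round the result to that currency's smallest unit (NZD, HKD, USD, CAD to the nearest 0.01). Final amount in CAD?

CAD 30,072.81

KRW 31,100,000 × 0.001234 = NZD 38,377.40
NZD 38,377.40 × 5.018 = HKD 192,577.79
HKD 192,577.79 ÷ 7.798 = USD 24,695.79
USD 24,695.79 ÷ 0.8212 = CAD 30,072.81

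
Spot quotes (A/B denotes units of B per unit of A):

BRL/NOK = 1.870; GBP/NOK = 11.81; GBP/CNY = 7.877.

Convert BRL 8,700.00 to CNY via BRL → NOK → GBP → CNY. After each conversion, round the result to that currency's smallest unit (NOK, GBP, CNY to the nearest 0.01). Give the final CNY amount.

BRL 8,700.00 × 1.870 = NOK 16,269.00
NOK 16,269.00 ÷ 11.81 = GBP 1,377.56
GBP 1,377.56 × 7.877 = CNY 10,851.04

CNY 10,851.04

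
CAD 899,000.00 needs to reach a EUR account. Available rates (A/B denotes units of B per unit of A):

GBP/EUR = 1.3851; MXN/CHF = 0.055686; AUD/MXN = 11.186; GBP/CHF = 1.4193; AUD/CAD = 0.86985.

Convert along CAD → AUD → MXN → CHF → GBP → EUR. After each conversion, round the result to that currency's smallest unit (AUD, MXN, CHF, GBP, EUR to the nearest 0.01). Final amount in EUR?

EUR 628,265.32

CAD 899,000.00 ÷ 0.86985 = AUD 1,033,511.52
AUD 1,033,511.52 × 11.186 = MXN 11,560,859.86
MXN 11,560,859.86 × 0.055686 = CHF 643,778.04
CHF 643,778.04 ÷ 1.4193 = GBP 453,588.42
GBP 453,588.42 × 1.3851 = EUR 628,265.32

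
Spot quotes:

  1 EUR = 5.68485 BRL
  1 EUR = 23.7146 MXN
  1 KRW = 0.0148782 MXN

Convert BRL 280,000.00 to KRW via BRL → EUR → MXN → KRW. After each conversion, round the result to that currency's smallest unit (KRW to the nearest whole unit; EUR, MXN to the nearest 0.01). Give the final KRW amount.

KRW 78,506,289

BRL 280,000.00 ÷ 5.68485 = EUR 49,253.72
EUR 49,253.72 × 23.7146 = MXN 1,168,032.27
MXN 1,168,032.27 ÷ 0.0148782 = KRW 78,506,289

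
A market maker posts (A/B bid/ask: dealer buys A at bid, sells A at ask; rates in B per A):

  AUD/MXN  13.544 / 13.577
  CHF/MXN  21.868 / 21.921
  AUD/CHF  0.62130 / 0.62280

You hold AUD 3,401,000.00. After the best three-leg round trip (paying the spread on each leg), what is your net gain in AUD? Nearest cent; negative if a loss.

Net profit: AUD 2,401.87

Best loop AUD → CHF → MXN → AUD:
AUD 3,401,000.00 × 0.62130 (sell AUD at bid) = CHF 2,113,041.30
CHF 2,113,041.30 × 21.868 (sell CHF at bid) = MXN 46,207,987.15
MXN 46,207,987.15 ÷ 13.577 (buy AUD at ask) = AUD 3,403,401.87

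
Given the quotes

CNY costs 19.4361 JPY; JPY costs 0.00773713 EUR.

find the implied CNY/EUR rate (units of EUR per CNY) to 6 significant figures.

CNY/EUR = 0.150380

1 CNY × 19.4361 = 19.4361 JPY
19.4361 JPY × 0.00773713 = 0.15038 EUR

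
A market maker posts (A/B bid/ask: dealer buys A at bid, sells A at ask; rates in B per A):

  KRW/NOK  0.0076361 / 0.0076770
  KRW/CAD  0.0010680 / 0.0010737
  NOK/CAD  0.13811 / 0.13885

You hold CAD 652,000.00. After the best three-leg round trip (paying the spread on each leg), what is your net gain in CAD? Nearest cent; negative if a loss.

Net profit: CAD 1,253.02

Best loop CAD → NOK → KRW → CAD:
CAD 652,000.00 ÷ 0.13885 (buy NOK at ask) = NOK 4,695,714.80
NOK 4,695,714.80 ÷ 0.0076770 (buy KRW at ask) = KRW 611,660,128
KRW 611,660,128 × 0.0010680 (sell KRW at bid) = CAD 653,253.02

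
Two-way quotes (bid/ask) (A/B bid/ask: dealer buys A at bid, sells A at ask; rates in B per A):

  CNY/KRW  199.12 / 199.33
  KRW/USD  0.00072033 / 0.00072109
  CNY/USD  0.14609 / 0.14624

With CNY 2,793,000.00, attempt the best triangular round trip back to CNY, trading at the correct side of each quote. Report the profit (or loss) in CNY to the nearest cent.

Net profit: CNY 45,763.97

Best loop CNY → USD → KRW → CNY:
CNY 2,793,000.00 × 0.14609 (sell CNY at bid) = USD 408,029.37
USD 408,029.37 ÷ 0.00072109 (buy KRW at ask) = KRW 565,850,823
KRW 565,850,823 ÷ 199.33 (buy CNY at ask) = CNY 2,838,763.97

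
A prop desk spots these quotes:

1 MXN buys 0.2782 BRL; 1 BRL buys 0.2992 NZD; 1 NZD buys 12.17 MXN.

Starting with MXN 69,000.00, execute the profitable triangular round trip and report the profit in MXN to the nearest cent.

Profit: MXN 896.98

Profitable loop is MXN → BRL → NZD → MXN:
MXN 69,000.00 × 0.2782 = BRL 19,195.80
BRL 19,195.80 × 0.2992 = NZD 5,743.38
NZD 5,743.38 × 12.17 = MXN 69,896.98
Profit = MXN 69,896.98 − MXN 69,000.00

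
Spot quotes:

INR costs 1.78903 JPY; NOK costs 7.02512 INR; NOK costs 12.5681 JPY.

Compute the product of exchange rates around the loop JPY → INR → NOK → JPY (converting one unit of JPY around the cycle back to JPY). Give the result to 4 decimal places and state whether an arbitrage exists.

Around JPY → INR → NOK → JPY: 1 ÷ 1.78903 ÷ 7.02512 × 12.5681 = 0.999996
Product ≈ 1 (deviation 0.000%, within rounding noise).

1.0000 (no arbitrage)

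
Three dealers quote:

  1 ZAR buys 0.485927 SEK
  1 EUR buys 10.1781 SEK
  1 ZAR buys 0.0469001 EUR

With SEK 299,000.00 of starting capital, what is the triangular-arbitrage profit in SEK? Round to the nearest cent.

Profit: SEK 5,369.92

Profitable loop is SEK → EUR → ZAR → SEK:
SEK 299,000.00 ÷ 10.1781 = EUR 29,376.80
EUR 29,376.80 ÷ 0.0469001 = ZAR 626,369.65
ZAR 626,369.65 × 0.485927 = SEK 304,369.92
Profit = SEK 304,369.92 − SEK 299,000.00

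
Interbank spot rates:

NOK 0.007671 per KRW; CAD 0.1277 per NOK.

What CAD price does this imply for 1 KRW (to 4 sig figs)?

1 KRW × 0.007671 = 0.007671 NOK
0.007671 NOK × 0.1277 = 0.000979587 CAD

KRW/CAD = 0.0009796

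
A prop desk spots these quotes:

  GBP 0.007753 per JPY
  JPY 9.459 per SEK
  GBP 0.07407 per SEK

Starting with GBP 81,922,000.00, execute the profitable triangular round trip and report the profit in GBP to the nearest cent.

Profit: GBP 820,355.77

Profitable loop is GBP → JPY → SEK → GBP:
GBP 81,922,000.00 ÷ 0.007753 = JPY 10,566,490,391
JPY 10,566,490,391 ÷ 9.459 = SEK 1,117,083,242.50
SEK 1,117,083,242.50 × 0.07407 = GBP 82,742,355.77
Profit = GBP 82,742,355.77 − GBP 81,922,000.00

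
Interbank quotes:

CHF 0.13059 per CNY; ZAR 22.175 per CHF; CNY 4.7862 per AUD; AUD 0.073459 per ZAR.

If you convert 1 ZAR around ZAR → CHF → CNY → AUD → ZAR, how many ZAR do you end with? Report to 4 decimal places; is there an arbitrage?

Around ZAR → CHF → CNY → AUD → ZAR: 1 ÷ 22.175 ÷ 0.13059 ÷ 4.7862 ÷ 0.073459 = 0.982179
Product < 1; profitable direction is ZAR → AUD → CNY → CHF → ZAR.

0.9822 (arbitrage exists)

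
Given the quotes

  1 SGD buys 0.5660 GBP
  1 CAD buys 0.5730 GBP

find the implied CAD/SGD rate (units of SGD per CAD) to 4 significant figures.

1 CAD × 0.5730 = 0.573 GBP
0.573 GBP ÷ 0.5660 = 1.01237 SGD

CAD/SGD = 1.012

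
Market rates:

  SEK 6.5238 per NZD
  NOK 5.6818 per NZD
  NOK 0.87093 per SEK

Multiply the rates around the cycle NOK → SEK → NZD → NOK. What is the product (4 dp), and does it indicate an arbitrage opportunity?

1.0000 (no arbitrage)

Around NOK → SEK → NZD → NOK: 1 ÷ 0.87093 ÷ 6.5238 × 5.6818 = 1.000005
Product ≈ 1 (deviation 0.000%, within rounding noise).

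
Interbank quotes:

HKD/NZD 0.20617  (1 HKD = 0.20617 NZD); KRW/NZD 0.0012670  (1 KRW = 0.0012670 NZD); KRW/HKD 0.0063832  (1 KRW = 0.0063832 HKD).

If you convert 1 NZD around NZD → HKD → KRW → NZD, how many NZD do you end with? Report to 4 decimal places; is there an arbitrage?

0.9627 (arbitrage exists)

Around NZD → HKD → KRW → NZD: 1 ÷ 0.20617 ÷ 0.0063832 × 0.0012670 = 0.962748
Product < 1; profitable direction is NZD → KRW → HKD → NZD.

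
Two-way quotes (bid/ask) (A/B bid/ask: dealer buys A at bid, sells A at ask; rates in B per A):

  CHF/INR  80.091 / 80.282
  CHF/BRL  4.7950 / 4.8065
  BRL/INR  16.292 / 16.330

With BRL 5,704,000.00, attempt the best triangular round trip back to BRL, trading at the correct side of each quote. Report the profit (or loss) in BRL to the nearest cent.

Net profit: BRL 116,336.60

Best loop BRL → CHF → INR → BRL:
BRL 5,704,000.00 ÷ 4.8065 (buy CHF at ask) = CHF 1,186,726.31
CHF 1,186,726.31 × 80.091 (sell CHF at bid) = INR 95,046,096.74
INR 95,046,096.74 ÷ 16.330 (buy BRL at ask) = BRL 5,820,336.60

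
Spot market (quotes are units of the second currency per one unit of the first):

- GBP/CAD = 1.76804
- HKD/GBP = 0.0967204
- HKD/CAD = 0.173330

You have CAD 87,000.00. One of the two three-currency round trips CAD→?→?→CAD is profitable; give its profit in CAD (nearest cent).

Profit: CAD 1,182.58

Profitable loop is CAD → GBP → HKD → CAD:
CAD 87,000.00 ÷ 1.76804 = GBP 49,207.03
GBP 49,207.03 ÷ 0.0967204 = HKD 508,755.46
HKD 508,755.46 × 0.173330 = CAD 88,182.58
Profit = CAD 88,182.58 − CAD 87,000.00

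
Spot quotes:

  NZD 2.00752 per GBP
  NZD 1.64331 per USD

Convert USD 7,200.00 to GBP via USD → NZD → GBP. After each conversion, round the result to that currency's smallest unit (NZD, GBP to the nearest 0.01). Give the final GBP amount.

GBP 5,893.75

USD 7,200.00 × 1.64331 = NZD 11,831.83
NZD 11,831.83 ÷ 2.00752 = GBP 5,893.75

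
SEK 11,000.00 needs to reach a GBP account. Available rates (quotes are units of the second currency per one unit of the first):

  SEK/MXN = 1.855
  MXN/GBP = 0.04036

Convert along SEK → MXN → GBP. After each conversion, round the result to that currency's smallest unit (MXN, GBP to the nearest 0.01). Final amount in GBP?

GBP 823.55

SEK 11,000.00 × 1.855 = MXN 20,405.00
MXN 20,405.00 × 0.04036 = GBP 823.55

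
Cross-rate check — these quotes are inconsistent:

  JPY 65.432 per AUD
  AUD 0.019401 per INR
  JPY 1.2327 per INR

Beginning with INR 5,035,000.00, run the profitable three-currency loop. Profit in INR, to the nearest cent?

Profitable loop is INR → AUD → JPY → INR:
INR 5,035,000.00 × 0.019401 = AUD 97,684.04
AUD 97,684.04 × 65.432 = JPY 6,391,662
JPY 6,391,662 ÷ 1.2327 = INR 5,185,091.08
Profit = INR 5,185,091.08 − INR 5,035,000.00

Profit: INR 150,091.08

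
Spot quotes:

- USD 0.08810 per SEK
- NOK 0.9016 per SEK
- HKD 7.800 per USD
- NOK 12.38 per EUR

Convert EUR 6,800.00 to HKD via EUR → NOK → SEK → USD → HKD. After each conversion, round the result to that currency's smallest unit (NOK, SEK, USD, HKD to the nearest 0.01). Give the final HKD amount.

HKD 64,163.19

EUR 6,800.00 × 12.38 = NOK 84,184.00
NOK 84,184.00 ÷ 0.9016 = SEK 93,371.78
SEK 93,371.78 × 0.08810 = USD 8,226.05
USD 8,226.05 × 7.800 = HKD 64,163.19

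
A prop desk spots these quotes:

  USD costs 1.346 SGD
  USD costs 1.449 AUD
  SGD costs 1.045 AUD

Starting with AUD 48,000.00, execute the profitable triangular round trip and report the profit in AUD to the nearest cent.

Profit: AUD 1,447.95

Profitable loop is AUD → SGD → USD → AUD:
AUD 48,000.00 ÷ 1.045 = SGD 45,933.01
SGD 45,933.01 ÷ 1.346 = USD 34,125.57
USD 34,125.57 × 1.449 = AUD 49,447.95
Profit = AUD 49,447.95 − AUD 48,000.00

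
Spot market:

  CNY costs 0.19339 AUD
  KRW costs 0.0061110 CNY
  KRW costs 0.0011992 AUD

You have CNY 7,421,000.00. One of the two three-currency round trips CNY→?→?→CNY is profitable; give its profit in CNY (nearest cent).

Profitable loop is CNY → KRW → AUD → CNY:
CNY 7,421,000.00 ÷ 0.0061110 = KRW 1,214,367,534
KRW 1,214,367,534 × 0.0011992 = AUD 1,456,269.55
AUD 1,456,269.55 ÷ 0.19339 = CNY 7,530,221.56
Profit = CNY 7,530,221.56 − CNY 7,421,000.00

Profit: CNY 109,221.56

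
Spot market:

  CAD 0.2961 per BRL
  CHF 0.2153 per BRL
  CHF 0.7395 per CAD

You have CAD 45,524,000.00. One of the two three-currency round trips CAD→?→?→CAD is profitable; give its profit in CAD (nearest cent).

Profitable loop is CAD → CHF → BRL → CAD:
CAD 45,524,000.00 × 0.7395 = CHF 33,664,998.00
CHF 33,664,998.00 ÷ 0.2153 = BRL 156,363,204.83
BRL 156,363,204.83 × 0.2961 = CAD 46,299,144.95
Profit = CAD 46,299,144.95 − CAD 45,524,000.00

Profit: CAD 775,144.95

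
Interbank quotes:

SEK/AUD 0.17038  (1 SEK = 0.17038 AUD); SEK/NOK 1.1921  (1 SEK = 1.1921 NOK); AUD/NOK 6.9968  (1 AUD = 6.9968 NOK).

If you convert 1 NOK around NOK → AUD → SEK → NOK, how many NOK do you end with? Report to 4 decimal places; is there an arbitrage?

1.0000 (no arbitrage)

Around NOK → AUD → SEK → NOK: 1 ÷ 6.9968 ÷ 0.17038 × 1.1921 = 0.999988
Product ≈ 1 (deviation 0.001%, within rounding noise).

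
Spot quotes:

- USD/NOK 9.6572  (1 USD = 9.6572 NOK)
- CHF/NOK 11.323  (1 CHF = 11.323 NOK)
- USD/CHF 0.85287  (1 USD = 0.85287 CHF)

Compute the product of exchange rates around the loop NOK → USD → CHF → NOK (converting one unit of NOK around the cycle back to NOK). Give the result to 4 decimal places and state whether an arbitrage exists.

1.0000 (no arbitrage)

Around NOK → USD → CHF → NOK: 1 ÷ 9.6572 × 0.85287 × 11.323 = 0.999984
Product ≈ 1 (deviation 0.002%, within rounding noise).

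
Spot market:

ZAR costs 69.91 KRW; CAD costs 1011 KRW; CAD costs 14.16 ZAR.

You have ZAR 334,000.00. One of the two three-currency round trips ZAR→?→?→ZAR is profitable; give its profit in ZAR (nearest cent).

Profit: ZAR 7,110.48

Profitable loop is ZAR → CAD → KRW → ZAR:
ZAR 334,000.00 ÷ 14.16 = CAD 23,587.57
CAD 23,587.57 × 1011 = KRW 23,847,034
KRW 23,847,034 ÷ 69.91 = ZAR 341,110.48
Profit = ZAR 341,110.48 − ZAR 334,000.00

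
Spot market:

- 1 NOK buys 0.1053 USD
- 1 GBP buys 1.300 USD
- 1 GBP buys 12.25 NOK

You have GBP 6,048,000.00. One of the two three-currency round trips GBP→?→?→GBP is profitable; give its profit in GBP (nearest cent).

Profit: GBP 47,238.10

Profitable loop is GBP → USD → NOK → GBP:
GBP 6,048,000.00 × 1.300 = USD 7,862,400.00
USD 7,862,400.00 ÷ 0.1053 = NOK 74,666,666.67
NOK 74,666,666.67 ÷ 12.25 = GBP 6,095,238.10
Profit = GBP 6,095,238.10 − GBP 6,048,000.00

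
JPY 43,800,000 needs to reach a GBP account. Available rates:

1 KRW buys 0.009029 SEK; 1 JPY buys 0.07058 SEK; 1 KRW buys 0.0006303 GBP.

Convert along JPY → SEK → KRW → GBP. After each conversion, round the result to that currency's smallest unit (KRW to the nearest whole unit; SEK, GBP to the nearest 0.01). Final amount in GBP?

JPY 43,800,000 × 0.07058 = SEK 3,091,404.00
SEK 3,091,404.00 ÷ 0.009029 = KRW 342,386,089
KRW 342,386,089 × 0.0006303 = GBP 215,805.95

GBP 215,805.95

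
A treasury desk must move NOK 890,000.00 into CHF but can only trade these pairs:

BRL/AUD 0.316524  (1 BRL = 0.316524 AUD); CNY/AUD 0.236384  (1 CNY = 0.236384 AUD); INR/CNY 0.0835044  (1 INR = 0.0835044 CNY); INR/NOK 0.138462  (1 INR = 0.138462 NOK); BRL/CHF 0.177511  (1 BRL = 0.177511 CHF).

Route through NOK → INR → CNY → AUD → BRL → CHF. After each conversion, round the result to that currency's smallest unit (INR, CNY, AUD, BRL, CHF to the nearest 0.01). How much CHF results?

CHF 71,155.01

NOK 890,000.00 ÷ 0.138462 = INR 6,427,756.35
INR 6,427,756.35 × 0.0835044 = CNY 536,745.94
CNY 536,745.94 × 0.236384 = AUD 126,878.15
AUD 126,878.15 ÷ 0.316524 = BRL 400,848.43
BRL 400,848.43 × 0.177511 = CHF 71,155.01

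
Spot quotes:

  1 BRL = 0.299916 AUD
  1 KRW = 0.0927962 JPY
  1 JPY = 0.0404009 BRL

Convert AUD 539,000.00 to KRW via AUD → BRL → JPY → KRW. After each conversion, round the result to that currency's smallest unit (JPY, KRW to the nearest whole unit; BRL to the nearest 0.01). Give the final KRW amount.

KRW 479,366,741

AUD 539,000.00 ÷ 0.299916 = BRL 1,797,169.87
BRL 1,797,169.87 ÷ 0.0404009 = JPY 44,483,412
JPY 44,483,412 ÷ 0.0927962 = KRW 479,366,741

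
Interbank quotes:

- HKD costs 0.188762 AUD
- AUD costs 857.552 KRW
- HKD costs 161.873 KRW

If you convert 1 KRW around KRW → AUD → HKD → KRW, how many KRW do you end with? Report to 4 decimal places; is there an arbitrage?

Around KRW → AUD → HKD → KRW: 1 ÷ 857.552 ÷ 0.188762 × 161.873 = 0.999999
Product ≈ 1 (deviation 0.000%, within rounding noise).

1.0000 (no arbitrage)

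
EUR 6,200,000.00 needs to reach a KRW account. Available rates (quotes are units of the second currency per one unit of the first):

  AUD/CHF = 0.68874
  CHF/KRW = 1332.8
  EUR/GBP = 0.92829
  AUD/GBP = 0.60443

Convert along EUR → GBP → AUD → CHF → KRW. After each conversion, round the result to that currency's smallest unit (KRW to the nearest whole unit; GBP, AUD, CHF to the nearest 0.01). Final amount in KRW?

EUR 6,200,000.00 × 0.92829 = GBP 5,755,398.00
GBP 5,755,398.00 ÷ 0.60443 = AUD 9,522,025.71
AUD 9,522,025.71 × 0.68874 = CHF 6,558,199.99
CHF 6,558,199.99 × 1332.8 = KRW 8,740,768,947

KRW 8,740,768,947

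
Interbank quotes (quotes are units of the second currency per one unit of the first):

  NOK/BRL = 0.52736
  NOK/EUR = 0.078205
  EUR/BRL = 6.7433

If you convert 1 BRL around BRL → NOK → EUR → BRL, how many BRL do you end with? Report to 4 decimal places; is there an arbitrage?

1.0000 (no arbitrage)

Around BRL → NOK → EUR → BRL: 1 ÷ 0.52736 × 0.078205 × 6.7433 = 1.000000
Product ≈ 1 (deviation 0.000%, within rounding noise).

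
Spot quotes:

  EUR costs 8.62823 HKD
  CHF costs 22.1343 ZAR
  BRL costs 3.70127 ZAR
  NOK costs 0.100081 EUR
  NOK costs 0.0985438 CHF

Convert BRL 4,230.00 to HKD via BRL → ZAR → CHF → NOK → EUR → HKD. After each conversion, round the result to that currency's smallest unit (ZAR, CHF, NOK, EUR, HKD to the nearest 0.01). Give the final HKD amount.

BRL 4,230.00 × 3.70127 = ZAR 15,656.37
ZAR 15,656.37 ÷ 22.1343 = CHF 707.34
CHF 707.34 ÷ 0.0985438 = NOK 7,177.92
NOK 7,177.92 × 0.100081 = EUR 718.37
EUR 718.37 × 8.62823 = HKD 6,198.26

HKD 6,198.26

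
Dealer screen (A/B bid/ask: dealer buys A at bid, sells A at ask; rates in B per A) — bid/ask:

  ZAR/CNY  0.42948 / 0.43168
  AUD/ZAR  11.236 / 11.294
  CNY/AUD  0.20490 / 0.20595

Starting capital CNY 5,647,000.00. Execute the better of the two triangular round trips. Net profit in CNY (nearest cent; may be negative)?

Best loop CNY → ZAR → AUD → CNY:
CNY 5,647,000.00 ÷ 0.43168 (buy ZAR at ask) = ZAR 13,081,449.22
ZAR 13,081,449.22 ÷ 11.294 (buy AUD at ask) = AUD 1,158,265.38
AUD 1,158,265.38 ÷ 0.20595 (buy CNY at ask) = CNY 5,624,012.54

Net result: CNY -22,987.46 (no profitable arbitrage after spreads)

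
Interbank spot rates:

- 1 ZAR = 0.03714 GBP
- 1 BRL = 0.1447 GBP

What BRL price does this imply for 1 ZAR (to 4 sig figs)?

ZAR/BRL = 0.2567

1 ZAR × 0.03714 = 0.03714 GBP
0.03714 GBP ÷ 0.1447 = 0.256669 BRL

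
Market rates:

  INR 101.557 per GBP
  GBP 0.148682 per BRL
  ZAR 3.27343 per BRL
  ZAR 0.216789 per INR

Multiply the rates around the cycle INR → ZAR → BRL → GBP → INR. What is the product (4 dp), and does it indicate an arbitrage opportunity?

Around INR → ZAR → BRL → GBP → INR: 1 × 0.216789 ÷ 3.27343 × 0.148682 × 101.557 = 1.000006
Product ≈ 1 (deviation 0.001%, within rounding noise).

1.0000 (no arbitrage)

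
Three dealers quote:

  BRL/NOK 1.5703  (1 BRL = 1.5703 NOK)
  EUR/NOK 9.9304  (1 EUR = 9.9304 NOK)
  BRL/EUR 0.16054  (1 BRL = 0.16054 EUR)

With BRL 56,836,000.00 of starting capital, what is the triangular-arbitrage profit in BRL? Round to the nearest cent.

Profit: BRL 866,001.26

Profitable loop is BRL → EUR → NOK → BRL:
BRL 56,836,000.00 × 0.16054 = EUR 9,124,451.44
EUR 9,124,451.44 × 9.9304 = NOK 90,609,452.58
NOK 90,609,452.58 ÷ 1.5703 = BRL 57,702,001.26
Profit = BRL 57,702,001.26 − BRL 56,836,000.00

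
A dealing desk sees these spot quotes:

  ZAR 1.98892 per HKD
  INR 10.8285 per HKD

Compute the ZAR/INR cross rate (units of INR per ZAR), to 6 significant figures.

ZAR/INR = 5.44441

1 ZAR ÷ 1.98892 = 0.502785 HKD
0.502785 HKD × 10.8285 = 5.44441 INR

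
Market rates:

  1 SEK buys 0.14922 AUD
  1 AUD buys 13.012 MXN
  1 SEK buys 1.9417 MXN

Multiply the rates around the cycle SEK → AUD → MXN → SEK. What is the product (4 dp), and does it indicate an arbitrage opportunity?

Around SEK → AUD → MXN → SEK: 1 × 0.14922 × 13.012 ÷ 1.9417 = 0.999975
Product ≈ 1 (deviation 0.003%, within rounding noise).

1.0000 (no arbitrage)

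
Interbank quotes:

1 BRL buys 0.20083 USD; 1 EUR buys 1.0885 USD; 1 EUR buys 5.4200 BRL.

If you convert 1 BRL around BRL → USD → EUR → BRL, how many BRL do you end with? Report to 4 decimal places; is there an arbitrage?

Around BRL → USD → EUR → BRL: 1 × 0.20083 ÷ 1.0885 × 5.4200 = 0.999999
Product ≈ 1 (deviation 0.000%, within rounding noise).

1.0000 (no arbitrage)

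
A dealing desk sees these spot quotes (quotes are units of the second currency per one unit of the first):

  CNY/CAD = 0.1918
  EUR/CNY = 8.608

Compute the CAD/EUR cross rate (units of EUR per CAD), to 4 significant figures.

1 CAD ÷ 0.1918 = 5.21376 CNY
5.21376 CNY ÷ 8.608 = 0.605688 EUR

CAD/EUR = 0.6057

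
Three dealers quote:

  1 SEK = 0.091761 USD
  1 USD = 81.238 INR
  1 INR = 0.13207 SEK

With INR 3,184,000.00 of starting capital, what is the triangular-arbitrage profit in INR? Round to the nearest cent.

Profitable loop is INR → USD → SEK → INR:
INR 3,184,000.00 ÷ 81.238 = USD 39,193.48
USD 39,193.48 ÷ 0.091761 = SEK 427,125.69
SEK 427,125.69 ÷ 0.13207 = INR 3,234,085.67
Profit = INR 3,234,085.67 − INR 3,184,000.00

Profit: INR 50,085.67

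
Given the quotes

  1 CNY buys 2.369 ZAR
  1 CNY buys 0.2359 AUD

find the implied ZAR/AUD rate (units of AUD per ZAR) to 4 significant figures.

1 ZAR ÷ 2.369 = 0.422119 CNY
0.422119 CNY × 0.2359 = 0.0995779 AUD

ZAR/AUD = 0.09958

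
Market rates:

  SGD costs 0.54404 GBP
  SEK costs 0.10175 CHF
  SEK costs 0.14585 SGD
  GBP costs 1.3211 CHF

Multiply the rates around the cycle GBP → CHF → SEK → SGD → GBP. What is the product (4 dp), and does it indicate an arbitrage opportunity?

1.0302 (arbitrage exists)

Around GBP → CHF → SEK → SGD → GBP: 1 × 1.3211 ÷ 0.10175 × 0.14585 × 0.54404 = 1.030240
Product > 1; profitable direction is GBP → CHF → SEK → SGD → GBP.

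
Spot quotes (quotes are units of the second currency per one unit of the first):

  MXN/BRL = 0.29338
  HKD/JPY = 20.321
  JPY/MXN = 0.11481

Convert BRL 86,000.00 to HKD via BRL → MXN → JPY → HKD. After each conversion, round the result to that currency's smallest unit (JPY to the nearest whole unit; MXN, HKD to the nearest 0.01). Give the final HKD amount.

HKD 125,644.41

BRL 86,000.00 ÷ 0.29338 = MXN 293,135.18
MXN 293,135.18 ÷ 0.11481 = JPY 2,553,220
JPY 2,553,220 ÷ 20.321 = HKD 125,644.41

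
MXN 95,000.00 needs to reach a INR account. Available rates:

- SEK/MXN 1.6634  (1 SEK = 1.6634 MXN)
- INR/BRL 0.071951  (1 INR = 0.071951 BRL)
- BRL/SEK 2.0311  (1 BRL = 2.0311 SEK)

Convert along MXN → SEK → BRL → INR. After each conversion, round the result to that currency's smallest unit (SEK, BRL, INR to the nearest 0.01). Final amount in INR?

MXN 95,000.00 ÷ 1.6634 = SEK 57,111.94
SEK 57,111.94 ÷ 2.0311 = BRL 28,118.72
BRL 28,118.72 ÷ 0.071951 = INR 390,803.74

INR 390,803.74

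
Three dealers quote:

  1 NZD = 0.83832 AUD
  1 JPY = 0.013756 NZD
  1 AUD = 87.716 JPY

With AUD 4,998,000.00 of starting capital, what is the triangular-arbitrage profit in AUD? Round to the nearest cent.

Profitable loop is AUD → JPY → NZD → AUD:
AUD 4,998,000.00 × 87.716 = JPY 438,404,568
JPY 438,404,568 × 0.013756 = NZD 6,030,693.24
NZD 6,030,693.24 × 0.83832 = AUD 5,055,650.75
Profit = AUD 5,055,650.75 − AUD 4,998,000.00

Profit: AUD 57,650.75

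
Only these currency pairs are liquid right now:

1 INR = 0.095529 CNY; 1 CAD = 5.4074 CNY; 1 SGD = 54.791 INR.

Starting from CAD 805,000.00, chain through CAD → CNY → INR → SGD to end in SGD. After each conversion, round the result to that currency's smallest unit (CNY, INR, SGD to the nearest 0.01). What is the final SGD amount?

CAD 805,000.00 × 5.4074 = CNY 4,352,957.00
CNY 4,352,957.00 ÷ 0.095529 = INR 45,566,864.51
INR 45,566,864.51 ÷ 54.791 = SGD 831,648.71

SGD 831,648.71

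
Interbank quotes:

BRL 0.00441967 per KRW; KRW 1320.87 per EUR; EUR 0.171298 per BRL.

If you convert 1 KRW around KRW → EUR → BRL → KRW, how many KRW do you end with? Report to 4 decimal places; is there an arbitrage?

Around KRW → EUR → BRL → KRW: 1 ÷ 1320.87 ÷ 0.171298 ÷ 0.00441967 = 0.999995
Product ≈ 1 (deviation 0.001%, within rounding noise).

1.0000 (no arbitrage)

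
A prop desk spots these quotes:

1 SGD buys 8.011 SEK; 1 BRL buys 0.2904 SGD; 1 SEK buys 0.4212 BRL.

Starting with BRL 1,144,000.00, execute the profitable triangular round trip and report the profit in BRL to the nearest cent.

Profitable loop is BRL → SEK → SGD → BRL:
BRL 1,144,000.00 ÷ 0.4212 = SEK 2,716,049.38
SEK 2,716,049.38 ÷ 8.011 = SGD 339,039.99
SGD 339,039.99 ÷ 0.2904 = BRL 1,167,493.09
Profit = BRL 1,167,493.09 − BRL 1,144,000.00

Profit: BRL 23,493.09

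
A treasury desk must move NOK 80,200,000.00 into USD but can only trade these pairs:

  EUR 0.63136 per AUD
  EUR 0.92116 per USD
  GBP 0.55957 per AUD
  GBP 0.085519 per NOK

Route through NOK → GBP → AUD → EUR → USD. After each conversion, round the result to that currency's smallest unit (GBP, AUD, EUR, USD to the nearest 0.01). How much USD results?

USD 8,400,875.56

NOK 80,200,000.00 × 0.085519 = GBP 6,858,623.80
GBP 6,858,623.80 ÷ 0.55957 = AUD 12,256,954.09
AUD 12,256,954.09 × 0.63136 = EUR 7,738,550.53
EUR 7,738,550.53 ÷ 0.92116 = USD 8,400,875.56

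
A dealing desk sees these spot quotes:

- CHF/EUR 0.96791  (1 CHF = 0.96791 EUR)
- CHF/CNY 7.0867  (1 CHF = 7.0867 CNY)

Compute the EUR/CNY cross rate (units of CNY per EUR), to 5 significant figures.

EUR/CNY = 7.3217

1 EUR ÷ 0.96791 = 1.03315 CHF
1.03315 CHF × 7.0867 = 7.32165 CNY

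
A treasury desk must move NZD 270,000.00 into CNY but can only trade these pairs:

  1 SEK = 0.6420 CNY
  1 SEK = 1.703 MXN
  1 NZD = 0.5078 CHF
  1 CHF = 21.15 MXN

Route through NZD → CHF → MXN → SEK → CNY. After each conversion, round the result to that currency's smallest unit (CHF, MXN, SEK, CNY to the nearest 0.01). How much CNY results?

CNY 1,093,168.76

NZD 270,000.00 × 0.5078 = CHF 137,106.00
CHF 137,106.00 × 21.15 = MXN 2,899,791.90
MXN 2,899,791.90 ÷ 1.703 = SEK 1,702,755.08
SEK 1,702,755.08 × 0.6420 = CNY 1,093,168.76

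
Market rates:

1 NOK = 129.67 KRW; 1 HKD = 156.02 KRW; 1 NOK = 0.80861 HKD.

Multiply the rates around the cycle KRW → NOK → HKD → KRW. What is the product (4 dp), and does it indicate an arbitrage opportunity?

Around KRW → NOK → HKD → KRW: 1 ÷ 129.67 × 0.80861 × 156.02 = 0.972926
Product < 1; profitable direction is KRW → HKD → NOK → KRW.

0.9729 (arbitrage exists)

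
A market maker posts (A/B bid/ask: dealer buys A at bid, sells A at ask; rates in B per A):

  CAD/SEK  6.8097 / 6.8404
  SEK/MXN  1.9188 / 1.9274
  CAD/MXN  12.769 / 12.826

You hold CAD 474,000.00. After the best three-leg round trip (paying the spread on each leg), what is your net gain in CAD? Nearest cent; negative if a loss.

Net profit: CAD 8,886.20

Best loop CAD → SEK → MXN → CAD:
CAD 474,000.00 × 6.8097 (sell CAD at bid) = SEK 3,227,797.80
SEK 3,227,797.80 × 1.9188 (sell SEK at bid) = MXN 6,193,498.42
MXN 6,193,498.42 ÷ 12.826 (buy CAD at ask) = CAD 482,886.20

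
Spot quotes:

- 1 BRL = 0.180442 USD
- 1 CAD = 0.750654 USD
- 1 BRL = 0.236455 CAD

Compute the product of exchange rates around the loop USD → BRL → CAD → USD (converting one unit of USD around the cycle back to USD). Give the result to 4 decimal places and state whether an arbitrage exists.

Around USD → BRL → CAD → USD: 1 ÷ 0.180442 × 0.236455 × 0.750654 = 0.983673
Product < 1; profitable direction is USD → CAD → BRL → USD.

0.9837 (arbitrage exists)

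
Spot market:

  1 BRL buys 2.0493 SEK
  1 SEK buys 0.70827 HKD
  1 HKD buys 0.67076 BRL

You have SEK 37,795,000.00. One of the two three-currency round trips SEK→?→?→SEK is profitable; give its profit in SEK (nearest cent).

Profit: SEK 1,025,650.35

Profitable loop is SEK → BRL → HKD → SEK:
SEK 37,795,000.00 ÷ 2.0493 = BRL 18,442,882.94
BRL 18,442,882.94 ÷ 0.67076 = HKD 27,495,502.02
HKD 27,495,502.02 ÷ 0.70827 = SEK 38,820,650.35
Profit = SEK 38,820,650.35 − SEK 37,795,000.00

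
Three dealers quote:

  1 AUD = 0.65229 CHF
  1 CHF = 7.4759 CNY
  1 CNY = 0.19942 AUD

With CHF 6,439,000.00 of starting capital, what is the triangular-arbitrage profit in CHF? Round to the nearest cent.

Profitable loop is CHF → AUD → CNY → CHF:
CHF 6,439,000.00 ÷ 0.65229 = AUD 9,871,376.23
AUD 9,871,376.23 ÷ 0.19942 = CNY 49,500,432.40
CNY 49,500,432.40 ÷ 7.4759 = CHF 6,621,334.21
Profit = CHF 6,621,334.21 − CHF 6,439,000.00

Profit: CHF 182,334.21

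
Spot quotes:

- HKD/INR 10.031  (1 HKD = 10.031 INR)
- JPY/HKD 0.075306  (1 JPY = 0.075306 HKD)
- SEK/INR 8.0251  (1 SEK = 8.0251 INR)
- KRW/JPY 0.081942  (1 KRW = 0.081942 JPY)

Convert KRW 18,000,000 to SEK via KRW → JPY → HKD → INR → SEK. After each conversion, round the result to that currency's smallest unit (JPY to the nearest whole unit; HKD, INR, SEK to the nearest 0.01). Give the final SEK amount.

SEK 138,836.11

KRW 18,000,000 × 0.081942 = JPY 1,474,956
JPY 1,474,956 × 0.075306 = HKD 111,073.04
HKD 111,073.04 × 10.031 = INR 1,114,173.66
INR 1,114,173.66 ÷ 8.0251 = SEK 138,836.11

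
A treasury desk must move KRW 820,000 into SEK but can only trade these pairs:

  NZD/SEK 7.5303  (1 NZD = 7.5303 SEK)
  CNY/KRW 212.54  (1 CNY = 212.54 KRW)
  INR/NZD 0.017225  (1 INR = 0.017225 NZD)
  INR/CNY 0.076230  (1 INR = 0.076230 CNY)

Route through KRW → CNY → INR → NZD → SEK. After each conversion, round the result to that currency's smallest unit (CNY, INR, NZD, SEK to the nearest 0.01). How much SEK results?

SEK 6,564.76

KRW 820,000 ÷ 212.54 = CNY 3,858.10
CNY 3,858.10 ÷ 0.076230 = INR 50,611.31
INR 50,611.31 × 0.017225 = NZD 871.78
NZD 871.78 × 7.5303 = SEK 6,564.76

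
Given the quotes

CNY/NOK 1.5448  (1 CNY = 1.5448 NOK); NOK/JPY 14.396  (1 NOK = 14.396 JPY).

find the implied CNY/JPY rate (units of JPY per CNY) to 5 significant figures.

1 CNY × 1.5448 = 1.5448 NOK
1.5448 NOK × 14.396 = 22.2389 JPY

CNY/JPY = 22.239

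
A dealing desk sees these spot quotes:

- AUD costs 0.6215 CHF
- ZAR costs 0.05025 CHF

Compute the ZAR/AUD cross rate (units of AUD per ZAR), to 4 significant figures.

1 ZAR × 0.05025 = 0.05025 CHF
0.05025 CHF ÷ 0.6215 = 0.0808528 AUD

ZAR/AUD = 0.08085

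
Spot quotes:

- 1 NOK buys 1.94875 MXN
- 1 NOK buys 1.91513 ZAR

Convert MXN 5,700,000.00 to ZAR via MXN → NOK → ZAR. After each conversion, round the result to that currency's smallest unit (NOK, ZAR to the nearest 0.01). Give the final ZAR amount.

ZAR 5,601,663.11

MXN 5,700,000.00 ÷ 1.94875 = NOK 2,924,951.89
NOK 2,924,951.89 × 1.91513 = ZAR 5,601,663.11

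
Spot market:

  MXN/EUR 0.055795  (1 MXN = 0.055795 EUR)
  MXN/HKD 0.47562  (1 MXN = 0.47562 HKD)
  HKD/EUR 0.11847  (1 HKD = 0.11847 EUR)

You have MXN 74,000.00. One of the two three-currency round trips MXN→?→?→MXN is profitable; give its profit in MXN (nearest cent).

Profit: MXN 731.71

Profitable loop is MXN → HKD → EUR → MXN:
MXN 74,000.00 × 0.47562 = HKD 35,195.88
HKD 35,195.88 × 0.11847 = EUR 4,169.66
EUR 4,169.66 ÷ 0.055795 = MXN 74,731.71
Profit = MXN 74,731.71 − MXN 74,000.00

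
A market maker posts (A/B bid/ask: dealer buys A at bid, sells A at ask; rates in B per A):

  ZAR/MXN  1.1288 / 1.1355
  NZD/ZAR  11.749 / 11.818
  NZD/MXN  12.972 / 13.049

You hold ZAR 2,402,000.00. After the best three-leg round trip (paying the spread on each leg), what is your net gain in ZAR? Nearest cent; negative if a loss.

Net profit: ZAR 39,257.98

Best loop ZAR → MXN → NZD → ZAR:
ZAR 2,402,000.00 × 1.1288 (sell ZAR at bid) = MXN 2,711,377.60
MXN 2,711,377.60 ÷ 13.049 (buy NZD at ask) = NZD 207,784.32
NZD 207,784.32 × 11.749 (sell NZD at bid) = ZAR 2,441,257.98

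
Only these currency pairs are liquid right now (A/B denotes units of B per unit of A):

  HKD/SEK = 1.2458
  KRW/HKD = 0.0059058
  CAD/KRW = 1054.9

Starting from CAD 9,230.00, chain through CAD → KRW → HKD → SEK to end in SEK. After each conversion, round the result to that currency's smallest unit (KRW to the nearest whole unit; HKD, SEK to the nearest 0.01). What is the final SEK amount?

CAD 9,230.00 × 1054.9 = KRW 9,736,727
KRW 9,736,727 × 0.0059058 = HKD 57,503.16
HKD 57,503.16 × 1.2458 = SEK 71,637.44

SEK 71,637.44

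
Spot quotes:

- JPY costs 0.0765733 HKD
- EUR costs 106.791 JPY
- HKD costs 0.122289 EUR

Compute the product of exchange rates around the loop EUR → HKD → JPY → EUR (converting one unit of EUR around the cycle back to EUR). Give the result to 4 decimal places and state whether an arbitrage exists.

1.0000 (no arbitrage)

Around EUR → HKD → JPY → EUR: 1 ÷ 0.122289 ÷ 0.0765733 ÷ 106.791 = 1.000001
Product ≈ 1 (deviation 0.000%, within rounding noise).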